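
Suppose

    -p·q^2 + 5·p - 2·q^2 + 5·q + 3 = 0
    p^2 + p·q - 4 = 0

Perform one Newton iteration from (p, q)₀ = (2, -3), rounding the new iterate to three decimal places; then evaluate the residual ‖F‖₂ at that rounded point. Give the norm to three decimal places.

At (2, -3): F = (-38.000, -6.000).
Jacobian J = [[-q^2 + 5, -2·p·q - 4·q + 5], [2·p + q, p]].
At the point, J = [[-4.000, 29.000], [1.000, 2.000]] (det J = -37.000).
Solving J·Δ = −F gives Δ = (2.649, 1.676).
Then the next iterate is (p, q)₁ = (4.649, -1.324).
Re-evaluating at (4.649, -1.324): F = (7.96946, 11.45792), so ‖F‖₂ = 13.957.

13.957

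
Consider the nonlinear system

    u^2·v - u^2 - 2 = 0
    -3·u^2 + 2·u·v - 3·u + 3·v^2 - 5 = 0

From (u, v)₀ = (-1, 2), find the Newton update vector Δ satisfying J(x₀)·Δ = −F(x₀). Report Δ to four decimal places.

At (-1, 2): F = (-1.0000, 3.0000).
Jacobian J = [[2·u·v - 2·u, u^2], [-6·u + 2·v - 3, 2·u + 6·v]].
At the point, J = [[-2.0000, 1.0000], [7.0000, 10.0000]] (det J = -27.0000).
Solving J·Δ = −F gives Δ = (-0.4815, 0.0370).

(-0.4815, 0.0370)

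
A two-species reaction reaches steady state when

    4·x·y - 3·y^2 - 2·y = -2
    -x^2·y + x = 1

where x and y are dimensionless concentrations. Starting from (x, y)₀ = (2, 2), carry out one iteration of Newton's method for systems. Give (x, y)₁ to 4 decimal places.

At (2, 2): F = (2.0000, -7.0000).
Jacobian J = [[4·y, 4·x - 6·y - 2], [-2·x·y + 1, -x^2]].
At the point, J = [[8.0000, -6.0000], [-7.0000, -4.0000]] (det J = -74.0000).
Solving J·Δ = −F gives Δ = (-0.6757, -0.5676).
Then the next iterate is (x, y)₁ = (1.3243, 1.4324).

(1.3243, 1.4324)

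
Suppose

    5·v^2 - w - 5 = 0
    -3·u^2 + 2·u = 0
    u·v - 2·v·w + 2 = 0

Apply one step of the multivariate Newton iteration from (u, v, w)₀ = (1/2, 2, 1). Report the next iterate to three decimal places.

(0.750, 1.307, 1.135)

At (1/2, 2, 1): F = (14.000, 0.250, -1.000).
Jacobian J = [[0, 10·v, -1], [-6·u + 2, 0, 0], [v, u - 2·w, -2·v]].
At the point, J = [[0.000, 20.000, -1.000], [-1.000, 0.000, 0.000], [2.000, -1.500, -4.000]] (det J = -81.500).
Solving J·Δ = −F gives Δ = (0.250, -0.693, 0.135).
Then the next iterate is (u, v, w)₁ = (0.750, 1.307, 1.135).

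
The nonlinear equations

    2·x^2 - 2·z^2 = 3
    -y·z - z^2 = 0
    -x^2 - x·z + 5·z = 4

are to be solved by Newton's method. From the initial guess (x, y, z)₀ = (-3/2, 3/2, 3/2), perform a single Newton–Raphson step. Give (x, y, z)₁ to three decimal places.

At (-3/2, 3/2, 3/2): F = (-3.000, -4.500, 3.500).
Jacobian J = [[4·x, 0, -4·z], [0, -z, -y - 2·z], [-2·x - z, 0, -x + 5]].
At the point, J = [[-6.000, 0.000, -6.000], [0.000, -1.500, -4.500], [1.500, 0.000, 6.500]] (det J = 45.000).
Solving J·Δ = −F gives Δ = (0.050, -1.350, -0.550).
Then the next iterate is (x, y, z)₁ = (-1.450, 0.150, 0.950).

(-1.450, 0.150, 0.950)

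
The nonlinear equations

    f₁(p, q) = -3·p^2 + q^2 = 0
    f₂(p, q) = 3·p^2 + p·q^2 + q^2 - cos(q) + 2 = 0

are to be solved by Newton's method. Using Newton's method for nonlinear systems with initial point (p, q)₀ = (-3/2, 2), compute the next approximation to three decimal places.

At (-3/2, 2): F = (-2.750, 7.16615).
Jacobian J = [[-6·p, 2·q], [6·p + q^2, 2·p·q + 2·q + sin(q)]].
At the point, J = [[9.000, 4.000], [-5.000, -1.09070]] (det J = 10.18368).
Solving J·Δ = −F gives Δ = (2.520, -4.983).
Then the next iterate is (p, q)₁ = (1.020, -2.983).

(1.020, -2.983)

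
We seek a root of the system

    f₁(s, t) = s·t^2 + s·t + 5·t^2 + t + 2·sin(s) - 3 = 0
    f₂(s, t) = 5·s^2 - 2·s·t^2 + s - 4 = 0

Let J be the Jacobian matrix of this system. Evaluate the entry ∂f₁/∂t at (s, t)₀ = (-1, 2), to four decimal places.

16.0000

∂f₁/∂t = 2·s·t + s + 10·t + 1.
At (-1, 2) this is 16.0000.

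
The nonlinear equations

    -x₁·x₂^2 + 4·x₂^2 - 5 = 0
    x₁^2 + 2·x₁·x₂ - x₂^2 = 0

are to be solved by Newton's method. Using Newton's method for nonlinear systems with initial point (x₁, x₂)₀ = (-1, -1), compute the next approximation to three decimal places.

(-0.500, -1.050)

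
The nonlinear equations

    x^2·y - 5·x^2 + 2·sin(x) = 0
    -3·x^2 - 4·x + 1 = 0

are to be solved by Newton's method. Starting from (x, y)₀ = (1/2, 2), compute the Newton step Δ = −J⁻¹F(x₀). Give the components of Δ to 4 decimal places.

At (1/2, 2): F = (0.208851, -1.7500).
Jacobian J = [[2·x·y - 10·x + 2·cos(x), x^2], [-6·x - 4, 0]].
At the point, J = [[-1.244835, 0.2500], [-7.0000, 0.0000]] (det J = 1.7500).
Solving J·Δ = −F gives Δ = (-0.2500, -2.0802).

(-0.2500, -2.0802)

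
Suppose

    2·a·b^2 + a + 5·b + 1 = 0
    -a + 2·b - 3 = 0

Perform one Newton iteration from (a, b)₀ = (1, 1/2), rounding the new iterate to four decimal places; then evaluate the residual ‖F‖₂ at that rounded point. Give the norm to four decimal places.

0.2995

At (1, 1/2): F = (5.0000, -3.0000).
Jacobian J = [[2·b^2 + 1, 4·a·b + 5], [-1, 2]].
At the point, J = [[1.5000, 7.0000], [-1.0000, 2.0000]] (det J = 10.0000).
Solving J·Δ = −F gives Δ = (-3.1000, -0.0500).
Then the next iterate is (a, b)₁ = (-2.1000, 0.4500).
Re-evaluating at (-2.1000, 0.4500): F = (0.2995, 0.0000), so ‖F‖₂ = 0.2995.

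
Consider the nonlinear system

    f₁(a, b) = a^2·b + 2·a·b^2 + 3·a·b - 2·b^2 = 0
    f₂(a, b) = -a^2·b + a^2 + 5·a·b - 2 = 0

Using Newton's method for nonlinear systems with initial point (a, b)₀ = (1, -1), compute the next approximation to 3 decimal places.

At (1, -1): F = (-4.000, -5.000).
Jacobian J = [[2·a·b + 2·b^2 + 3·b, a^2 + 4·a·b + 3·a - 4·b], [-2·a·b + 2·a + 5·b, -a^2 + 5·a]].
At the point, J = [[-3.000, 4.000], [-1.000, 4.000]] (det J = -8.000).
Solving J·Δ = −F gives Δ = (0.500, 1.375).
Then the next iterate is (a, b)₁ = (1.500, 0.375).

(1.500, 0.375)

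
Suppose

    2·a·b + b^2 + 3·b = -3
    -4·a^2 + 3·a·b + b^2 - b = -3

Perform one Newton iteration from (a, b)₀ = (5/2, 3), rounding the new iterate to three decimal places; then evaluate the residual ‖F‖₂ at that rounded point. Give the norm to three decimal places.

9.937

At (5/2, 3): F = (36.000, 6.500).
Jacobian J = [[2·b, 2·a + 2·b + 3], [-8·a + 3·b, 3·a + 2·b - 1]].
At the point, J = [[6.000, 14.000], [-11.000, 12.500]] (det J = 229.000).
Solving J·Δ = −F gives Δ = (-1.568, -1.900).
Then the next iterate is (a, b)₁ = (0.932, 1.100).
Re-evaluating at (0.932, 1.100): F = (9.56040, 2.71110), so ‖F‖₂ = 9.937.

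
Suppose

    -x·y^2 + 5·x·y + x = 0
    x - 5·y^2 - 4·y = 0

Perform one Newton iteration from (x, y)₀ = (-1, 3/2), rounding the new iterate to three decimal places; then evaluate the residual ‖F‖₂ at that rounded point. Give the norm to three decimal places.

At (-1, 3/2): F = (-6.250, -18.250).
Jacobian J = [[-y^2 + 5·y + 1, -2·x·y + 5·x], [1, -10·y - 4]].
At the point, J = [[6.250, -2.000], [1.000, -19.000]] (det J = -116.750).
Solving J·Δ = −F gives Δ = (0.704, -0.923).
Then the next iterate is (x, y)₁ = (-0.296, 0.577).
Re-evaluating at (-0.296, 0.577): F = (-1.05141, -4.26864), so ‖F‖₂ = 4.396.

4.396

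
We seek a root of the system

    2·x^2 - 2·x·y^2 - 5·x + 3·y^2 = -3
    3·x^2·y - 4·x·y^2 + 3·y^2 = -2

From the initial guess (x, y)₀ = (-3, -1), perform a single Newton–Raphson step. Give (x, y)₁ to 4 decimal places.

At (-3, -1): F = (45.0000, -10.0000).
Jacobian J = [[4·x - 2·y^2 - 5, -4·x·y + 6·y], [6·x·y - 4·y^2, 3·x^2 - 8·x·y + 6·y]].
At the point, J = [[-19.0000, -18.0000], [14.0000, -3.0000]] (det J = 309.0000).
Solving J·Δ = −F gives Δ = (1.0194, 1.4239).
Then the next iterate is (x, y)₁ = (-1.9806, 0.4239).

(-1.9806, 0.4239)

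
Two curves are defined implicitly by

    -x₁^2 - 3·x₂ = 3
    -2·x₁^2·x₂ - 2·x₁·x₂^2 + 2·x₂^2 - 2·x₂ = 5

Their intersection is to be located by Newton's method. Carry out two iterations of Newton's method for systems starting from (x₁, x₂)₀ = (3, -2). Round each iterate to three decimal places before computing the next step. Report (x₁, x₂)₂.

(1.248, -1.388)

At (3, -2): F = (-6.000, 19.000).
Jacobian J = [[-2·x₁, -3], [-4·x₁·x₂ - 2·x₂^2, -2·x₁^2 - 4·x₁·x₂ + 4·x₂ - 2]].
At the point, J = [[-6.000, -3.000], [16.000, -4.000]] (det J = 72.000).
Solving J·Δ = −F gives Δ = (-1.125, 0.250).
Then the next iterate is (x₁, x₂)₁ = (1.875, -1.750).
Round to (1.875, -1.750) and repeat: F = (-1.26562, 5.44531), J = [[-3.750, -3.000], [7.000, -2.90625]].
Δ = (-0.627, 0.362), so (x₁, x₂)₂ = (1.248, -1.388).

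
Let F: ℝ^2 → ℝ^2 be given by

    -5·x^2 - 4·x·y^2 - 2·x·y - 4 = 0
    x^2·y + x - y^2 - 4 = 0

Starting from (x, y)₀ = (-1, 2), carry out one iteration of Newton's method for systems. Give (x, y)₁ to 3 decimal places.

(-2.107, 0.774)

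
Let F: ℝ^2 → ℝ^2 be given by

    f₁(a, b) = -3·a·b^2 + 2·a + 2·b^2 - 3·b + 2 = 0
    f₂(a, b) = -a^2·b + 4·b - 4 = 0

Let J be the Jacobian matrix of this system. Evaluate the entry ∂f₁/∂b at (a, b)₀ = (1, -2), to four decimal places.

∂f₁/∂b = -6·a·b + 4·b - 3.
At (1, -2) this is 1.0000.

1.0000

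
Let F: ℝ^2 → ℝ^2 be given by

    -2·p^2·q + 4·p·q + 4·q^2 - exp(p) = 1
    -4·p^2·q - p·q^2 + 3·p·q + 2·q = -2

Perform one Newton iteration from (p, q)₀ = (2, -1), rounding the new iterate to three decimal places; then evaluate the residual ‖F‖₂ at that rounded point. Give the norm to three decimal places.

1.056

At (2, -1): F = (-4.38906, 8.000).
Jacobian J = [[-4·p·q + 4·q - exp(p), -2·p^2 + 4·p + 8·q], [-8·p·q - q^2 + 3·q, -4·p^2 - 2·p·q + 3·p + 2]].
At the point, J = [[-3.38906, -8.000], [12.000, -4.000]] (det J = 109.55622).
Solving J·Δ = −F gives Δ = (-0.744, -0.233).
Then the next iterate is (p, q)₁ = (1.256, -1.233).
Re-evaluating at (1.256, -1.233): F = (-0.73458, 0.75898), so ‖F‖₂ = 1.056.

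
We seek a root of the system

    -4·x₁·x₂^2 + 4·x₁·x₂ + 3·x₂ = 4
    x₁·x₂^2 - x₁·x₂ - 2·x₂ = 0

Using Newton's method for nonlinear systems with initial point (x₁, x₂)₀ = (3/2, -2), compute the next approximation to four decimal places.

At (3/2, -2): F = (-46.0000, 13.0000).
Jacobian J = [[-4·x₂^2 + 4·x₂, -8·x₁·x₂ + 4·x₁ + 3], [x₂^2 - x₂, 2·x₁·x₂ - x₁ - 2]].
At the point, J = [[-24.0000, 33.0000], [6.0000, -9.5000]] (det J = 30.0000).
Solving J·Δ = −F gives Δ = (-0.2667, 1.2000).
Then the next iterate is (x₁, x₂)₁ = (1.2333, -0.8000).

(1.2333, -0.8000)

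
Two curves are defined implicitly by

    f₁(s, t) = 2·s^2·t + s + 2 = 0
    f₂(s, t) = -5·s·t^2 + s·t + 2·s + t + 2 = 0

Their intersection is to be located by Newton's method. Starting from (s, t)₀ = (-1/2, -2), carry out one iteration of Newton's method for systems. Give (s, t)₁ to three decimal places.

(-0.760, -0.400)

At (-1/2, -2): F = (0.500, 10.000).
Jacobian J = [[4·s·t + 1, 2·s^2], [-5·t^2 + t + 2, -10·s·t + s + 1]].
At the point, J = [[5.000, 0.500], [-20.000, -9.500]] (det J = -37.500).
Solving J·Δ = −F gives Δ = (-0.260, 1.600).
Then the next iterate is (s, t)₁ = (-0.760, -0.400).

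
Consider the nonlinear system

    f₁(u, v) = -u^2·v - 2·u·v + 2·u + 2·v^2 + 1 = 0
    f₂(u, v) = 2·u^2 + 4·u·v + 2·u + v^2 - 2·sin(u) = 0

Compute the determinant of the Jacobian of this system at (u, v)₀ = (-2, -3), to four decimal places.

J = [[-2·u·v - 2·v + 2, -u^2 - 2·u + 4·v], [4·u + 4·v - 2·cos(u) + 2, 4·u + 2·v]].
At the point, J = [[-4.0000, -12.0000], [-17.167706, -14.0000]].
det J = -150.0125.

-150.0125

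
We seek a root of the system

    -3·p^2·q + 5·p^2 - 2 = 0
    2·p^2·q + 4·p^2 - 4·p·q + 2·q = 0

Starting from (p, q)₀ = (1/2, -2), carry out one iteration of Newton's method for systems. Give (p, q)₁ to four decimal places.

(0.4674, -1.4783)

At (1/2, -2): F = (0.7500, 0.0000).
Jacobian J = [[-6·p·q + 10·p, -3·p^2], [4·p·q + 8·p - 4·q, 2·p^2 - 4·p + 2]].
At the point, J = [[11.0000, -0.7500], [8.0000, 0.5000]] (det J = 11.5000).
Solving J·Δ = −F gives Δ = (-0.0326, 0.5217).
Then the next iterate is (p, q)₁ = (0.4674, -1.4783).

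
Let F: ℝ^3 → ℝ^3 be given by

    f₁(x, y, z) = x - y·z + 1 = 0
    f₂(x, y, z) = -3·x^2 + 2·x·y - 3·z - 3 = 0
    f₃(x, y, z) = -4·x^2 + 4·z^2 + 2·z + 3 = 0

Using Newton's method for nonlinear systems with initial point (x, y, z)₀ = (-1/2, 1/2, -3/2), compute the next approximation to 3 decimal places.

At (-1/2, 1/2, -3/2): F = (1.250, 0.250, 8.000).
Jacobian J = [[1, -z, -y], [-6·x + 2·y, 2·x, -3], [-8·x, 0, 8·z + 2]].
At the point, J = [[1.000, 1.500, -0.500], [4.000, -1.000, -3.000], [4.000, 0.000, -10.000]] (det J = 50.000).
Solving J·Δ = −F gives Δ = (0.475, -0.820, 0.990).
Then the next iterate is (x, y, z)₁ = (-0.025, -0.320, -0.510).

(-0.025, -0.320, -0.510)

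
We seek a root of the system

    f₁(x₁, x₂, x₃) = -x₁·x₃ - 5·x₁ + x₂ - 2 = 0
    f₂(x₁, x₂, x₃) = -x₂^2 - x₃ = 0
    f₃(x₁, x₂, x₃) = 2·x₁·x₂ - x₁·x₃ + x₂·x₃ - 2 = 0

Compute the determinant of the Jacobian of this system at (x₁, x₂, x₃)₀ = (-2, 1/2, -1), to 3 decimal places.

32.000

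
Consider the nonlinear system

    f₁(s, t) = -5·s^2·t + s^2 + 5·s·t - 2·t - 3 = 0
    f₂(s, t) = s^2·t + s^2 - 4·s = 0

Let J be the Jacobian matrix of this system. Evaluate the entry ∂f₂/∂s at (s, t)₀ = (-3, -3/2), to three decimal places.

∂f₂/∂s = 2·s·t + 2·s - 4.
At (-3, -3/2) this is -1.000.

-1.000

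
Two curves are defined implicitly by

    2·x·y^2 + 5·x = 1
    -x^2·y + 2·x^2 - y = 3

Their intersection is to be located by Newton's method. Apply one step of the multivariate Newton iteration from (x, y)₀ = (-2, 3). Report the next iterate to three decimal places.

At (-2, 3): F = (-47.000, -10.000).
Jacobian J = [[2·y^2 + 5, 4·x·y], [-2·x·y + 4·x, -x^2 - 1]].
At the point, J = [[23.000, -24.000], [4.000, -5.000]] (det J = -19.000).
Solving J·Δ = −F gives Δ = (-0.263, -2.211).
Then the next iterate is (x, y)₁ = (-2.263, 0.789).

(-2.263, 0.789)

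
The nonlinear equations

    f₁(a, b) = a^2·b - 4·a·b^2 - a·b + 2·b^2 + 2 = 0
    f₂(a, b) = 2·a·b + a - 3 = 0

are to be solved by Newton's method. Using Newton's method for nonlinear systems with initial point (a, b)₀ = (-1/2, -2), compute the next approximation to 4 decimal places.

At (-1/2, -2): F = (16.5000, -1.5000).
Jacobian J = [[2·a·b - 4·b^2 - b, a^2 - 8·a·b - a + 4·b], [2·b + 1, 2·a]].
At the point, J = [[-12.0000, -15.2500], [-3.0000, -1.0000]] (det J = -33.7500).
Solving J·Δ = −F gives Δ = (-1.1667, 2.0000).
Then the next iterate is (a, b)₁ = (-1.6667, 0.0000).

(-1.6667, 0.0000)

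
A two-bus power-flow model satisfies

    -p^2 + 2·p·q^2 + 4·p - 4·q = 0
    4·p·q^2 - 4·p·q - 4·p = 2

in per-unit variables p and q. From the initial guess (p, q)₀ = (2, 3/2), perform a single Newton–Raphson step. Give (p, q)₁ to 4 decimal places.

At (2, 3/2): F = (7.0000, -4.0000).
Jacobian J = [[-2·p + 2·q^2 + 4, 4·p·q - 4], [4·q^2 - 4·q - 4, 8·p·q - 4·p]].
At the point, J = [[4.5000, 8.0000], [-1.0000, 16.0000]] (det J = 80.0000).
Solving J·Δ = −F gives Δ = (-1.8000, 0.1375).
Then the next iterate is (p, q)₁ = (0.2000, 1.6375).

(0.2000, 1.6375)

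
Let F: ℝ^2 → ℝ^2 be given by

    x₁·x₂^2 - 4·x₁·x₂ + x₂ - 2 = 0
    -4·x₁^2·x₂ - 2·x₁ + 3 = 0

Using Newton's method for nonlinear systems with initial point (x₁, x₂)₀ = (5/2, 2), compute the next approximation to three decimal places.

(0.373, 3.493)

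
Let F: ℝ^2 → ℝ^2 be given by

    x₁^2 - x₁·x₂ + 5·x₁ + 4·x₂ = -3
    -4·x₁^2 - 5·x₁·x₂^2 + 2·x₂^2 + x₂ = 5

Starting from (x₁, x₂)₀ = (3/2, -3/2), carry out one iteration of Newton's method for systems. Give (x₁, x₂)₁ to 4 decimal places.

(0.4875, -1.2524)

At (3/2, -3/2): F = (9.0000, -27.8750).
Jacobian J = [[2·x₁ - x₂ + 5, -x₁ + 4], [-8·x₁ - 5·x₂^2, -10·x₁·x₂ + 4·x₂ + 1]].
At the point, J = [[9.5000, 2.5000], [-23.2500, 17.5000]] (det J = 224.3750).
Solving J·Δ = −F gives Δ = (-1.0125, 0.2476).
Then the next iterate is (x₁, x₂)₁ = (0.4875, -1.2524).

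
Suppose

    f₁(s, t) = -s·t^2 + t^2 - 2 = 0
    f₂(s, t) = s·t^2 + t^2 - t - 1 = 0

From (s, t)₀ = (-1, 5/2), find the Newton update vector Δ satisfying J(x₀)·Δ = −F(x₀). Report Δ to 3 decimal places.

(0.436, -0.778)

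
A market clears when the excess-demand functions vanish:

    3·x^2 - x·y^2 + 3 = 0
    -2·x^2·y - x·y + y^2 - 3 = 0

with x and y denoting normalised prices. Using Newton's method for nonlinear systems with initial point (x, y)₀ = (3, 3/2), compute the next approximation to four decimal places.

At (3, 3/2): F = (23.2500, -32.2500).
Jacobian J = [[6·x - y^2, -2·x·y], [-4·x·y - y, -2·x^2 - x + 2·y]].
At the point, J = [[15.7500, -9.0000], [-19.5000, -18.0000]] (det J = -459.0000).
Solving J·Δ = −F gives Δ = (-1.5441, -0.1189).
Then the next iterate is (x, y)₁ = (1.4559, 1.3811).

(1.4559, 1.3811)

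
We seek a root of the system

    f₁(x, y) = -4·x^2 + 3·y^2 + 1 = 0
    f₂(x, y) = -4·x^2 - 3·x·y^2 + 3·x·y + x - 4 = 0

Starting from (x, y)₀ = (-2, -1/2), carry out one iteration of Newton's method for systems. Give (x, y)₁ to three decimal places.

At (-2, -1/2): F = (-14.250, -17.500).
Jacobian J = [[-8·x, 6·y], [-8·x - 3·y^2 + 3·y + 1, -6·x·y + 3·x]].
At the point, J = [[16.000, -3.000], [14.750, -12.000]] (det J = -147.750).
Solving J·Δ = −F gives Δ = (0.802, -0.473).
Then the next iterate is (x, y)₁ = (-1.198, -0.973).

(-1.198, -0.973)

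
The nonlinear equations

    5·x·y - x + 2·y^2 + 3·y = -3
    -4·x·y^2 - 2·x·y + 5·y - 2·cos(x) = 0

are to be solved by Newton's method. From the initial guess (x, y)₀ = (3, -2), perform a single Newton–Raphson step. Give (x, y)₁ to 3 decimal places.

(0.810, -1.610)

At (3, -2): F = (-28.000, -44.02002).
Jacobian J = [[5·y - 1, 5·x + 4·y + 3], [-4·y^2 - 2·y + 2·sin(x), -8·x·y - 2·x + 5]].
At the point, J = [[-11.000, 10.000], [-11.71776, 47.000]] (det J = -399.82240).
Solving J·Δ = −F gives Δ = (-2.190, 0.390).
Then the next iterate is (x, y)₁ = (0.810, -1.610).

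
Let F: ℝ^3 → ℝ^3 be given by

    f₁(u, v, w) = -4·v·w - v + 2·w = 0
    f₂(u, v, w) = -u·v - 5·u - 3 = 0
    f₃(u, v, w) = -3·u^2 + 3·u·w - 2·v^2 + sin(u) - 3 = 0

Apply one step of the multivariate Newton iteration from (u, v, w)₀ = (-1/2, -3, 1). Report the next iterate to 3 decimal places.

At (-1/2, -3, 1): F = (17.000, -2.000, -23.72943).
Jacobian J = [[0, -4·w - 1, -4·v + 2], [-v - 5, -u, 0], [-6·u + 3·w + cos(u), -4·v, 3·u]].
At the point, J = [[0.000, -5.000, 14.000], [-2.000, 0.500, 0.000], [6.87758, 12.000, -1.500]] (det J = -369.14308).
Solving J·Δ = −F gives Δ = (-0.454, 2.183, -0.434).
Then the next iterate is (u, v, w)₁ = (-0.954, -0.817, 0.566).

(-0.954, -0.817, 0.566)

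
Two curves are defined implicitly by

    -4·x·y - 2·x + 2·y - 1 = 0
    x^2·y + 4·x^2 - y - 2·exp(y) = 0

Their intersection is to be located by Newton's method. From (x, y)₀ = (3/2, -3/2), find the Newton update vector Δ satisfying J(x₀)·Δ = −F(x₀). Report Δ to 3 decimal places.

At (3/2, -3/2): F = (2.000, 6.67874).
Jacobian J = [[-4·y - 2, -4·x + 2], [2·x·y + 8·x, x^2 - 2·exp(y) - 1]].
At the point, J = [[4.000, -4.000], [7.500, 0.80374]] (det J = 33.21496).
Solving J·Δ = −F gives Δ = (-0.853, -0.353).

(-0.853, -0.353)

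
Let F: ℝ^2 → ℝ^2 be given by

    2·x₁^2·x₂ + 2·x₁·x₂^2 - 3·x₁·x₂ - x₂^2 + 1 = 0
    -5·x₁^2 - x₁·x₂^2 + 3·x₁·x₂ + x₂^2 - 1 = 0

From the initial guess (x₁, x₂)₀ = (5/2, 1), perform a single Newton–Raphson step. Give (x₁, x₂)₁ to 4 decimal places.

(1.3623, 1.0184)

At (5/2, 1): F = (10.0000, -26.2500).
Jacobian J = [[4·x₁·x₂ + 2·x₂^2 - 3·x₂, 2·x₁^2 + 4·x₁·x₂ - 3·x₁ - 2·x₂], [-10·x₁ - x₂^2 + 3·x₂, -2·x₁·x₂ + 3·x₁ + 2·x₂]].
At the point, J = [[9.0000, 13.0000], [-23.0000, 4.5000]] (det J = 339.5000).
Solving J·Δ = −F gives Δ = (-1.1377, 0.0184).
Then the next iterate is (x₁, x₂)₁ = (1.3623, 1.0184).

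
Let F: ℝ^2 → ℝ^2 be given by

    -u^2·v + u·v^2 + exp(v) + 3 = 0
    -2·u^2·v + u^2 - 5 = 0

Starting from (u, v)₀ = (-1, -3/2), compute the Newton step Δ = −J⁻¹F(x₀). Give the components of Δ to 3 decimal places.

At (-1, -3/2): F = (2.47313, -1.000).
Jacobian J = [[-2·u·v + v^2, -u^2 + 2·u·v + exp(v)], [-4·u·v + 2·u, -2·u^2]].
At the point, J = [[-0.750, 2.22313], [-8.000, -2.000]] (det J = 19.28504).
Solving J·Δ = −F gives Δ = (0.141, -1.065).

(0.141, -1.065)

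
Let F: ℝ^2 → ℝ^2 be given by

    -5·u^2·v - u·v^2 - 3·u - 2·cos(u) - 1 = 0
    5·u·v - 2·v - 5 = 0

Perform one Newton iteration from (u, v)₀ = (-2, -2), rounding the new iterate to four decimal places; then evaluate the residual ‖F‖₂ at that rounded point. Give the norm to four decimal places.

14.6784

At (-2, -2): F = (53.832294, 19.0000).
Jacobian J = [[-10·u·v - v^2 + 2·sin(u) - 3, -5·u^2 - 2·u·v], [5·v, 5·u - 2]].
At the point, J = [[-48.818595, -28.0000], [-10.0000, -12.0000]] (det J = 305.823138).
Solving J·Δ = −F gives Δ = (0.3727, 1.2727).
Then the next iterate is (u, v)₁ = (-1.6273, -0.7273).
Re-evaluating at (-1.6273, -0.7273): F = (14.485467, 2.372276), so ‖F‖₂ = 14.6784.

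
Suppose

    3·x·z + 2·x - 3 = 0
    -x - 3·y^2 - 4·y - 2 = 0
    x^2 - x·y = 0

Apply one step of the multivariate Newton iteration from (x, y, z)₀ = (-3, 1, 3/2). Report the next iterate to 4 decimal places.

At (-3, 1, 3/2): F = (-22.5000, -6.0000, 12.0000).
Jacobian J = [[3·z + 2, 0, 3·x], [-1, -6·y - 4, 0], [2·x - y, -x, 0]].
At the point, J = [[6.5000, 0.0000, -9.0000], [-1.0000, -10.0000, 0.0000], [-7.0000, 3.0000, 0.0000]] (det J = 657.0000).
Solving J·Δ = −F gives Δ = (1.3973, -0.7397, -1.4909).
Then the next iterate is (x, y, z)₁ = (-1.6027, 0.2603, 0.0091).

(-1.6027, 0.2603, 0.0091)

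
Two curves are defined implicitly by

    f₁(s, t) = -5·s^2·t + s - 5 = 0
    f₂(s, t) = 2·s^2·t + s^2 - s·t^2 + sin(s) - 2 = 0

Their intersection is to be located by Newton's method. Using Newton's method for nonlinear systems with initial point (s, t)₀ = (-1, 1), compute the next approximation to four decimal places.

(2.2652, 5.9834)

At (-1, 1): F = (-11.0000, 1.158529).
Jacobian J = [[-10·s·t + 1, -5·s^2], [4·s·t + 2·s - t^2 + cos(s), 2·s^2 - 2·s·t]].
At the point, J = [[11.0000, -5.0000], [-6.459698, 4.0000]] (det J = 11.701512).
Solving J·Δ = −F gives Δ = (3.2652, 4.9834).
Then the next iterate is (s, t)₁ = (2.2652, 5.9834).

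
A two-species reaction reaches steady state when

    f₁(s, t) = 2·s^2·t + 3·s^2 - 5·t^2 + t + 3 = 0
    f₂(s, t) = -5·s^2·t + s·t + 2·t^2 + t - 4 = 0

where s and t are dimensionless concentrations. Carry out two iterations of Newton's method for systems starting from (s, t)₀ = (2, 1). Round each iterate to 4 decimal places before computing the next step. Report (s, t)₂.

At (2, 1): F = (19.0000, -19.0000).
Jacobian J = [[4·s·t + 6·s, 2·s^2 - 10·t + 1], [-10·s·t + t, -5·s^2 + s + 4·t + 1]].
At the point, J = [[20.0000, -1.0000], [-19.0000, -13.0000]] (det J = -279.0000).
Solving J·Δ = −F gives Δ = (-0.9534, -0.0681).
Then the next iterate is (s, t)₁ = (1.0466, 0.9319).
Round to (1.0466, 0.9319) and repeat: F = (4.917380, -5.459782), J = [[10.180906, -6.128257], [-8.821365, 0.297342]].
Δ = (-0.6270, -0.2392), so (s, t)₂ = (0.4196, 0.6927).

(0.4196, 0.6927)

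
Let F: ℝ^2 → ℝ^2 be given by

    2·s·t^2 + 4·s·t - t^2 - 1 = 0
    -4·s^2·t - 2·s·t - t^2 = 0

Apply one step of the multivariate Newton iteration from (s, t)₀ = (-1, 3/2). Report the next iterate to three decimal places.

(-1.008, 0.436)

At (-1, 3/2): F = (-13.750, -5.250).
Jacobian J = [[2·t^2 + 4·t, 4·s·t + 4·s - 2·t], [-8·s·t - 2·t, -4·s^2 - 2·s - 2·t]].
At the point, J = [[10.500, -13.000], [9.000, -5.000]] (det J = 64.500).
Solving J·Δ = −F gives Δ = (-0.008, -1.064).
Then the next iterate is (s, t)₁ = (-1.008, 0.436).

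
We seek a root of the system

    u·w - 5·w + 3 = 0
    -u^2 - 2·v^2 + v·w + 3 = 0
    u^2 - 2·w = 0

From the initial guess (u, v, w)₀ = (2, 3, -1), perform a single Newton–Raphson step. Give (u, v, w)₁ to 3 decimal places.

(1.571, 1.934, 1.143)

At (2, 3, -1): F = (6.000, -22.000, 6.000).
Jacobian J = [[w, 0, u - 5], [-2·u, -4·v + w, v], [2·u, 0, -2]].
At the point, J = [[-1.000, 0.000, -3.000], [-4.000, -13.000, 3.000], [4.000, 0.000, -2.000]] (det J = -182.000).
Solving J·Δ = −F gives Δ = (-0.429, -1.066, 2.143).
Then the next iterate is (u, v, w)₁ = (1.571, 1.934, 1.143).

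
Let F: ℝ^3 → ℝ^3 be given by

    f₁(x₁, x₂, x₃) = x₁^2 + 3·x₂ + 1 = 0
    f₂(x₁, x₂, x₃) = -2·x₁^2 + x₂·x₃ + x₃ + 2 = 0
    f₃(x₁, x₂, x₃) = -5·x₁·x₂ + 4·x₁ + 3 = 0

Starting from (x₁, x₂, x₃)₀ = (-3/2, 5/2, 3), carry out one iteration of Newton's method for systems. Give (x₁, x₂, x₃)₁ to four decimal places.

At (-3/2, 5/2, 3): F = (10.7500, 8.0000, 15.7500).
Jacobian J = [[2·x₁, 3, 0], [-4·x₁, x₃, x₂ + 1], [-5·x₂ + 4, -5·x₁, 0]].
At the point, J = [[-3.0000, 3.0000, 0.0000], [6.0000, 3.0000, 3.5000], [-8.5000, 7.5000, 0.0000]] (det J = -10.5000).
Solving J·Δ = −F gives Δ = (-11.1250, -14.7083, 29.3929).
Then the next iterate is (x₁, x₂, x₃)₁ = (-12.6250, -12.2083, 32.3929).

(-12.6250, -12.2083, 32.3929)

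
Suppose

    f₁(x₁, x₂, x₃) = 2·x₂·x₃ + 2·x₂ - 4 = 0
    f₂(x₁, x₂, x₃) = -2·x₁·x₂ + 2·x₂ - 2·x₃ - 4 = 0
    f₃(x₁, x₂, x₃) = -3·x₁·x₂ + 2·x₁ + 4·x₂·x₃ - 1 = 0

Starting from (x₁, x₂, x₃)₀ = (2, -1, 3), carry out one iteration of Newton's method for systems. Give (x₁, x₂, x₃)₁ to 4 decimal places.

At (2, -1, 3): F = (-12.0000, -8.0000, -3.0000).
Jacobian J = [[0, 2·x₃ + 2, 2·x₂], [-2·x₂, -2·x₁ + 2, -2], [-3·x₂ + 2, -3·x₁ + 4·x₃, 4·x₂]].
At the point, J = [[0.0000, 8.0000, -2.0000], [2.0000, -2.0000, -2.0000], [5.0000, 6.0000, -4.0000]] (det J = -60.0000).
Solving J·Δ = −F gives Δ = (-5.6667, -0.7333, -8.9333).
Then the next iterate is (x₁, x₂, x₃)₁ = (-3.6667, -1.7333, -5.9333).

(-3.6667, -1.7333, -5.9333)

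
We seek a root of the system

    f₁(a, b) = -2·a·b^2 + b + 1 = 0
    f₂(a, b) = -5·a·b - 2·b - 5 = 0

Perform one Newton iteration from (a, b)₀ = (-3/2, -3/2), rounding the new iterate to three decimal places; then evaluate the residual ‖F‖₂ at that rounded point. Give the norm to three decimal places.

At (-3/2, -3/2): F = (6.250, -13.250).
Jacobian J = [[-2·b^2, -4·a·b + 1], [-5·b, -5·a - 2]].
At the point, J = [[-4.500, -8.000], [7.500, 5.500]] (det J = 35.250).
Solving J·Δ = −F gives Δ = (2.032, -0.362).
Then the next iterate is (a, b)₁ = (0.532, -1.862).
Re-evaluating at (0.532, -1.862): F = (-4.55093, 3.67692), so ‖F‖₂ = 5.851.

5.851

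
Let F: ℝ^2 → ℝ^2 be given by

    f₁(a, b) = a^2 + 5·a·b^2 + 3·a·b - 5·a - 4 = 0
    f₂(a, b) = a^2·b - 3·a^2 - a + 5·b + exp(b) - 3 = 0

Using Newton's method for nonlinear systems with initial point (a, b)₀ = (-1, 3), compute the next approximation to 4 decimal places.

(-0.7782, 1.7402)

At (-1, 3): F = (-52.0000, 33.085537).
Jacobian J = [[2·a + 5·b^2 + 3·b - 5, 10·a·b + 3·a], [2·a·b - 6·a - 1, a^2 + exp(b) + 5]].
At the point, J = [[47.0000, -33.0000], [-1.0000, 26.085537]] (det J = 1193.020235).
Solving J·Δ = −F gives Δ = (0.2218, -1.2598).
Then the next iterate is (a, b)₁ = (-0.7782, 1.7402).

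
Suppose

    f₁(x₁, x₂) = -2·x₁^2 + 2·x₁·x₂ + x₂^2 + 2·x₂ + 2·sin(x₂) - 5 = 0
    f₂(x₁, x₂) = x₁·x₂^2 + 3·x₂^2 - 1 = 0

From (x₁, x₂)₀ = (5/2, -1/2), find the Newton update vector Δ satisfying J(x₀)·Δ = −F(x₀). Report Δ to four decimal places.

At (5/2, -1/2): F = (-21.708851, 0.3750).
Jacobian J = [[-4·x₁ + 2·x₂, 2·x₁ + 2·x₂ + 2·cos(x₂) + 2], [x₂^2, 2·x₁·x₂ + 6·x₂]].
At the point, J = [[-11.0000, 7.755165], [0.2500, -5.5000]] (det J = 58.561209).
Solving J·Δ = −F gives Δ = (-1.9892, -0.0222).

(-1.9892, -0.0222)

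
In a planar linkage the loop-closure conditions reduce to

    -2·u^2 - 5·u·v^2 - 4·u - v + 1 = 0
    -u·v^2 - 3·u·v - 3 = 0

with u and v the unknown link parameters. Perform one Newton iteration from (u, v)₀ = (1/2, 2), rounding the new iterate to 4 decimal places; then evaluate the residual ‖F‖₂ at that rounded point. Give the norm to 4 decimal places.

288.8667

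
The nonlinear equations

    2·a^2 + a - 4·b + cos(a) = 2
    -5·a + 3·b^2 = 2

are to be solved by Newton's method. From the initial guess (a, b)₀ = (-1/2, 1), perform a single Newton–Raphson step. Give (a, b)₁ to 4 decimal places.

At (-1/2, 1): F = (-5.122417, 3.5000).
Jacobian J = [[4·a - sin(a) + 1, -4], [-5, 6·b]].
At the point, J = [[-0.520574, -4.0000], [-5.0000, 6.0000]] (det J = -23.123447).
Solving J·Δ = −F gives Δ = (-0.7237, -1.1864).
Then the next iterate is (a, b)₁ = (-1.2237, -0.1864).

(-1.2237, -0.1864)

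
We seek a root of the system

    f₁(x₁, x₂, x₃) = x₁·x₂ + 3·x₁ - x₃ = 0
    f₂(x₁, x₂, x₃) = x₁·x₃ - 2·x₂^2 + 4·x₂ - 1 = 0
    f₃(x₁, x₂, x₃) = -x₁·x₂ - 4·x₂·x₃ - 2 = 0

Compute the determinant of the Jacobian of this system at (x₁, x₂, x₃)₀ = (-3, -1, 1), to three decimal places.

88.000

J = [[x₂ + 3, x₁, -1], [x₃, -4·x₂ + 4, x₁], [-x₂, -x₁ - 4·x₃, -4·x₂]].
At the point, J = [[2.000, -3.000, -1.000], [1.000, 8.000, -3.000], [1.000, -1.000, 4.000]].
det J = 88.000.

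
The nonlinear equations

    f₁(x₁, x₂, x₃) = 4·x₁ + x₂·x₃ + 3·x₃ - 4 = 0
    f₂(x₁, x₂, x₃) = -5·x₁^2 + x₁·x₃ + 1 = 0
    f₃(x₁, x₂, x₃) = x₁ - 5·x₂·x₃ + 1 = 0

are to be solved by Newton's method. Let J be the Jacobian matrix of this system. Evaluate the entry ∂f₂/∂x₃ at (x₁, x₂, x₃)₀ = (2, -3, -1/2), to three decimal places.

2.000

∂f₂/∂x₃ = x₁.
At (2, -3, -1/2) this is 2.000.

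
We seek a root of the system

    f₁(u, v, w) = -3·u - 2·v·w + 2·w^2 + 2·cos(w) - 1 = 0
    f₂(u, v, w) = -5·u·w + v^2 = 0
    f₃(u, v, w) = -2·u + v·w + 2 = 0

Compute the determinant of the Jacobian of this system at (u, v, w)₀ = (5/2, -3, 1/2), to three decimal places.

-183.545

J = [[-3, -2·w, -2·v + 4·w - 2·sin(w)], [-5·w, 2·v, -5·u], [-2, w, v]].
At the point, J = [[-3.000, -1.000, 7.04115], [-2.500, -6.000, -12.500], [-2.000, 0.500, -3.000]].
det J = -183.545.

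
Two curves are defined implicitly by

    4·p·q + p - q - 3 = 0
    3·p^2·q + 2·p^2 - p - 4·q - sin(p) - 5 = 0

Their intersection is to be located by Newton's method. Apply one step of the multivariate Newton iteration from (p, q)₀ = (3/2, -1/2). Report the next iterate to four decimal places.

(3.7185, 0.7437)

At (3/2, -1/2): F = (-4.0000, -4.372495).
Jacobian J = [[4·q + 1, 4·p - 1], [6·p·q + 4·p - cos(p) - 1, 3·p^2 - 4]].
At the point, J = [[-1.0000, 5.0000], [0.429263, 2.7500]] (det J = -4.896314).
Solving J·Δ = −F gives Δ = (2.2185, 1.2437).
Then the next iterate is (p, q)₁ = (3.7185, 0.7437).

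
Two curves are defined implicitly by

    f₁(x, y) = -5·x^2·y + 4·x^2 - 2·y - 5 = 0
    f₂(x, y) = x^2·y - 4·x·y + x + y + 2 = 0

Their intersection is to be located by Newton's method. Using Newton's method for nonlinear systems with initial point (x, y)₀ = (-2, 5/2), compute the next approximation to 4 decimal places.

(-7.9583, -8.7083)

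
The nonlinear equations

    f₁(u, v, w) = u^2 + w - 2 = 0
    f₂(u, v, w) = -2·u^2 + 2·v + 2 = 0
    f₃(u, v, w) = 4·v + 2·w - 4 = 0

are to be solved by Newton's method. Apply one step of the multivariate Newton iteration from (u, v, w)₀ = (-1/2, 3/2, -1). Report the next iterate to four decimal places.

(-2.2500, 1.0000, 0.0000)

At (-1/2, 3/2, -1): F = (-2.7500, 4.5000, 0.0000).
Jacobian J = [[2·u, 0, 1], [-4·u, 2, 0], [0, 4, 2]].
At the point, J = [[-1.0000, 0.0000, 1.0000], [2.0000, 2.0000, 0.0000], [0.0000, 4.0000, 2.0000]] (det J = 4.0000).
Solving J·Δ = −F gives Δ = (-1.7500, -0.5000, 1.0000).
Then the next iterate is (u, v, w)₁ = (-2.2500, 1.0000, 0.0000).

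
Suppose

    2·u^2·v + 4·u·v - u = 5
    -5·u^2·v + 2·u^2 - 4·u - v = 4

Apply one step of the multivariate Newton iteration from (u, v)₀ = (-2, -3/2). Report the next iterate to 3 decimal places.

At (-2, -3/2): F = (-3.000, 43.500).
Jacobian J = [[4·u·v + 4·v - 1, 2·u^2 + 4·u], [-10·u·v + 4·u - 4, -5·u^2 - 1]].
At the point, J = [[5.000, 0.000], [-42.000, -21.000]] (det J = -105.000).
Solving J·Δ = −F gives Δ = (0.600, 0.871).
Then the next iterate is (u, v)₁ = (-1.400, -0.629).

(-1.400, -0.629)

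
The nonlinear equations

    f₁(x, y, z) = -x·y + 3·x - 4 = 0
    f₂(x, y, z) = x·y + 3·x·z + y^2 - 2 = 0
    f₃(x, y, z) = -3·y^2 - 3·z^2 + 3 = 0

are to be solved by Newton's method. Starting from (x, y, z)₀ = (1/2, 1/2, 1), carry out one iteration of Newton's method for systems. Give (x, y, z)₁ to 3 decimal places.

At (1/2, 1/2, 1): F = (-2.750, 0.000, -0.750).
Jacobian J = [[-y + 3, -x, 0], [y + 3·z, x + 2·y, 3·x], [0, -6·y, -6·z]].
At the point, J = [[2.500, -0.500, 0.000], [3.500, 1.500, 1.500], [0.000, -3.000, -6.000]] (det J = -21.750).
Solving J·Δ = −F gives Δ = (0.595, -2.526, 1.138).
Then the next iterate is (x, y, z)₁ = (1.095, -2.026, 2.138).

(1.095, -2.026, 2.138)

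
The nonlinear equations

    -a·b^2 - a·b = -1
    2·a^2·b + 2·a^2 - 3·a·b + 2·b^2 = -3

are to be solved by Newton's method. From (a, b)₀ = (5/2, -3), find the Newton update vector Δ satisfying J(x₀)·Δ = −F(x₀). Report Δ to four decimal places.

(0.7423, 1.4763)

At (5/2, -3): F = (-14.0000, 18.5000).
Jacobian J = [[-b^2 - b, -2·a·b - a], [4·a·b + 4·a - 3·b, 2·a^2 - 3·a + 4·b]].
At the point, J = [[-6.0000, 12.5000], [-11.0000, -7.0000]] (det J = 179.5000).
Solving J·Δ = −F gives Δ = (0.7423, 1.4763).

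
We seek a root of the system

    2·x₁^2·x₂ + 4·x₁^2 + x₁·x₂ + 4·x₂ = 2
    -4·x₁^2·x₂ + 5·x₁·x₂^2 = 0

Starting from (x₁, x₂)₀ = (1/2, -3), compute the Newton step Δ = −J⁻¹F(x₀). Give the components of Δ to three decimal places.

(0.627, 3.827)

At (1/2, -3): F = (-16.000, 25.500).
Jacobian J = [[4·x₁·x₂ + 8·x₁ + x₂, 2·x₁^2 + x₁ + 4], [-8·x₁·x₂ + 5·x₂^2, -4·x₁^2 + 10·x₁·x₂]].
At the point, J = [[-5.000, 5.000], [57.000, -16.000]] (det J = -205.000).
Solving J·Δ = −F gives Δ = (0.627, 3.827).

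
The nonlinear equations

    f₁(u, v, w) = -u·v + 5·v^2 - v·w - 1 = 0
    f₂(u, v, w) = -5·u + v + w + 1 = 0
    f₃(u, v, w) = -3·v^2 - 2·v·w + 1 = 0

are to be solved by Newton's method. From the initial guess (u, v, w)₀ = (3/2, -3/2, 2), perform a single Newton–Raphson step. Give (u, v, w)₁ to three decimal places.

At (3/2, -3/2, 2): F = (15.500, -6.000, 0.250).
Jacobian J = [[-v, -u + 10·v - w, -v], [-5, 1, 1], [0, -6·v - 2·w, -2·v]].
At the point, J = [[1.500, -18.500, 1.500], [-5.000, 1.000, 1.000], [0.000, 5.000, 3.000]] (det J = -318.000).
Solving J·Δ = −F gives Δ = (-1.302, 0.639, -1.149).
Then the next iterate is (u, v, w)₁ = (0.198, -0.861, 0.851).

(0.198, -0.861, 0.851)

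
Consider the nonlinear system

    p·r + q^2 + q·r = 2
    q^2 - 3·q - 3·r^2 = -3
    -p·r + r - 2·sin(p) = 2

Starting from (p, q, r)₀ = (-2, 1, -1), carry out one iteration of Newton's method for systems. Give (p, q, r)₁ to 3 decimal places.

(-1.185, 2.378, -0.437)

At (-2, 1, -1): F = (0.000, -2.000, -3.18141).
Jacobian J = [[r, 2·q + r, p + q], [0, 2·q - 3, -6·r], [-r - 2·cos(p), 0, -p + 1]].
At the point, J = [[-1.000, 1.000, -1.000], [0.000, -1.000, 6.000], [1.83229, 0.000, 3.000]] (det J = 12.16147).
Solving J·Δ = −F gives Δ = (0.815, 1.378, 0.563).
Then the next iterate is (p, q, r)₁ = (-1.185, 2.378, -0.437).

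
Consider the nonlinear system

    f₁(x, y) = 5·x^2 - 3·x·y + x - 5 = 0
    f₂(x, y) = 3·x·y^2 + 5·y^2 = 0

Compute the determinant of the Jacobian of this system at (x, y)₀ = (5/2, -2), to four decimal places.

J = [[10·x - 3·y + 1, -3·x], [3·y^2, 6·x·y + 10·y]].
At the point, J = [[32.0000, -7.5000], [12.0000, -50.0000]].
det J = -1510.0000.

-1510.0000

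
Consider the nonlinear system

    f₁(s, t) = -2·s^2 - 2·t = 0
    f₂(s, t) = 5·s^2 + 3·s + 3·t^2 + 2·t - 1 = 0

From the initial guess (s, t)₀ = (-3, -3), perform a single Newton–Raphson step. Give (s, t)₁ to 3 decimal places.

At (-3, -3): F = (-12.000, 56.000).
Jacobian J = [[-4·s, -2], [10·s + 3, 6·t + 2]].
At the point, J = [[12.000, -2.000], [-27.000, -16.000]] (det J = -246.000).
Solving J·Δ = −F gives Δ = (1.236, 1.415).
Then the next iterate is (s, t)₁ = (-1.764, -1.585).

(-1.764, -1.585)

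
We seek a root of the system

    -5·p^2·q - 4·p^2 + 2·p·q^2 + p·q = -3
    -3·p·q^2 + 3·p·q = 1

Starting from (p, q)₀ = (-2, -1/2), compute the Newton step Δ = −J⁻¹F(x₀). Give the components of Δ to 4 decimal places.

At (-2, -1/2): F = (-3.0000, 3.5000).
Jacobian J = [[-10·p·q - 8·p + 2·q^2 + q, -5·p^2 + 4·p·q + p], [-3·q^2 + 3·q, -6·p·q + 3·p]].
At the point, J = [[6.0000, -18.0000], [-2.2500, -12.0000]] (det J = -112.5000).
Solving J·Δ = −F gives Δ = (0.8800, 0.1267).

(0.8800, 0.1267)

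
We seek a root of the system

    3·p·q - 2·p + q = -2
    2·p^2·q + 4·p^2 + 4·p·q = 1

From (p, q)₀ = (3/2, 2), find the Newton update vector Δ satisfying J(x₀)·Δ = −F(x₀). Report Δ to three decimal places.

At (3/2, 2): F = (10.000, 29.000).
Jacobian J = [[3·q - 2, 3·p + 1], [4·p·q + 8·p + 4·q, 2·p^2 + 4·p]].
At the point, J = [[4.000, 5.500], [32.000, 10.500]] (det J = -134.000).
Solving J·Δ = −F gives Δ = (-0.407, -1.522).

(-0.407, -1.522)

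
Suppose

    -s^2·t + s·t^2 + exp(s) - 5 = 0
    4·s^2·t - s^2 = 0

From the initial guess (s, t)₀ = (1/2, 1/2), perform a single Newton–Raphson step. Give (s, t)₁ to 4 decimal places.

At (1/2, 1/2): F = (-3.351279, 0.2500).
Jacobian J = [[-2·s·t + t^2 + exp(s), -s^2 + 2·s·t], [8·s·t - 2·s, 4·s^2]].
At the point, J = [[1.398721, 0.2500], [1.0000, 1.0000]] (det J = 1.148721).
Solving J·Δ = −F gives Δ = (2.9718, -3.2218).
Then the next iterate is (s, t)₁ = (3.4718, -2.7218).

(3.4718, -2.7218)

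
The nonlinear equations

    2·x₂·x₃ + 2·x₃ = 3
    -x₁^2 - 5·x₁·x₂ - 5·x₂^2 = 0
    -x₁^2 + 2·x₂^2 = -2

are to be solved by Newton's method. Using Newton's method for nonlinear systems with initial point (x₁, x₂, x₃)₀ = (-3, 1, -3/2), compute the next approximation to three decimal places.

At (-3, 1, -3/2): F = (-9.000, 1.000, -5.000).
Jacobian J = [[0, 2·x₃, 2·x₂ + 2], [-2·x₁ - 5·x₂, -5·x₁ - 10·x₂, 0], [-2·x₁, 4·x₂, 0]].
At the point, J = [[0.000, -3.000, 4.000], [1.000, 5.000, 0.000], [6.000, 4.000, 0.000]] (det J = -104.000).
Solving J·Δ = −F gives Δ = (1.115, -0.423, 1.933).
Then the next iterate is (x₁, x₂, x₃)₁ = (-1.885, 0.577, 0.433).

(-1.885, 0.577, 0.433)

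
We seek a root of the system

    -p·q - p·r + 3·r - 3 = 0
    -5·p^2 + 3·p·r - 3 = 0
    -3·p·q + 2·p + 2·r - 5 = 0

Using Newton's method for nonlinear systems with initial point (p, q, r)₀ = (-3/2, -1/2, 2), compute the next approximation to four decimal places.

At (-3/2, -1/2, 2): F = (5.2500, -23.2500, -6.2500).
Jacobian J = [[-q - r, -p, -p + 3], [-10·p + 3·r, 0, 3·p], [-3·q + 2, -3·p, 2]].
At the point, J = [[-1.5000, 1.5000, 4.5000], [21.0000, 0.0000, -4.5000], [3.5000, 4.5000, 2.0000]] (det J = 308.2500).
Solving J·Δ = −F gives Δ = (0.8193, 1.3485, -1.3431).
Then the next iterate is (p, q, r)₁ = (-0.6807, 0.8485, 0.6569).

(-0.6807, 0.8485, 0.6569)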